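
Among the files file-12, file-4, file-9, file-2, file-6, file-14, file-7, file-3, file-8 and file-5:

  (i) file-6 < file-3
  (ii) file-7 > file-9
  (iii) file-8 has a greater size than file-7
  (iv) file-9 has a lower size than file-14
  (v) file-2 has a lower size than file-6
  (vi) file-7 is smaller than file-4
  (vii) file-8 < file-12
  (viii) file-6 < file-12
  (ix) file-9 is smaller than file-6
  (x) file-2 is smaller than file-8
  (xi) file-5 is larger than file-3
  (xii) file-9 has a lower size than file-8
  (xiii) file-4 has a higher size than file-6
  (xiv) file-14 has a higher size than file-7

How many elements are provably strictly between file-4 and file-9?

The relations place file-9 below file-4. An element lies strictly between them when it is forced above file-9 and also forced below file-4.
Above file-9: {file-7, file-6, file-14, file-8, file-3, file-12, file-5}. Below file-4: {file-7, file-2, file-6}.
Intersection: {file-7, file-6} — 2.

2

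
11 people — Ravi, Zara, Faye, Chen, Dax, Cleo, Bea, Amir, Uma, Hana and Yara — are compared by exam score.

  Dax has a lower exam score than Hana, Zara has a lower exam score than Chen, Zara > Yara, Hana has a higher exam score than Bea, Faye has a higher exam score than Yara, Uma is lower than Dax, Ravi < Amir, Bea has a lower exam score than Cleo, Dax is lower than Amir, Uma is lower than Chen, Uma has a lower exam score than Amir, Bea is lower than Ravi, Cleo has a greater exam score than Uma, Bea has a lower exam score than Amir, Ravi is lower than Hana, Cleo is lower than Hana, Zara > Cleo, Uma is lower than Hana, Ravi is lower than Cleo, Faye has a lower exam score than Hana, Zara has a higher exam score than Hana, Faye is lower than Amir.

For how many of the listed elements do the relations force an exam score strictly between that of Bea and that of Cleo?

1

The relations place Bea below Cleo. An element lies strictly between them when it is forced above Bea and also forced below Cleo.
Above Bea: {Ravi, Amir, Hana, Zara, Chen}. Below Cleo: {Uma, Ravi}.
Intersection: {Ravi} — 1.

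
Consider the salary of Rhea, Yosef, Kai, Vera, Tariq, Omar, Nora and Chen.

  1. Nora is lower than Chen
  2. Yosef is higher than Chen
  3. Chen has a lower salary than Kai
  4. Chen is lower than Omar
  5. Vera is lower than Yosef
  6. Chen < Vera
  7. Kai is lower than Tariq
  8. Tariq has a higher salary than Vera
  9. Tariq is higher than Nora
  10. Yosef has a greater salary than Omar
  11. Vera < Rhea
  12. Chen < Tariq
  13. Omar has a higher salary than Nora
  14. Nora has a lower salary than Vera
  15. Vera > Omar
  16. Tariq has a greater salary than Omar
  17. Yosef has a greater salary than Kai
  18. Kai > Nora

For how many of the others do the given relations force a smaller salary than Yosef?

5

From Yosef the given relations immediately reach Chen, Kai, Omar, Vera.
From those, Nora — 5 in total.
No other element is forced below Yosef by the given relations, so the count is 5.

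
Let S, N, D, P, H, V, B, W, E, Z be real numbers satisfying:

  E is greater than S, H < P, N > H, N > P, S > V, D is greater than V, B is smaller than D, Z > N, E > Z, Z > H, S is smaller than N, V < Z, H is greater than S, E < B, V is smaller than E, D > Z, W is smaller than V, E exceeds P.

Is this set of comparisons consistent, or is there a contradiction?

consistent

Every relation is compatible with W < V < S < H < P < N < Z < E < B < D; the set is consistent.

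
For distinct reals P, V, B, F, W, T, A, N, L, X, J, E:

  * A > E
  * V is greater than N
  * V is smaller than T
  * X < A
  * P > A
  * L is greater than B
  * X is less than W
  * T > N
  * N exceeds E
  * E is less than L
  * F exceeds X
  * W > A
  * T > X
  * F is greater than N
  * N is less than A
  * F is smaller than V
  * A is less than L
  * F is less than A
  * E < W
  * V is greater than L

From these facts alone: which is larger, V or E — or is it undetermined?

Link the given pairs in sequence: E < N; N < F; F < A; A < L; L < V.
Chaining these gives E < N < F < A < L < V.
So V is larger.

V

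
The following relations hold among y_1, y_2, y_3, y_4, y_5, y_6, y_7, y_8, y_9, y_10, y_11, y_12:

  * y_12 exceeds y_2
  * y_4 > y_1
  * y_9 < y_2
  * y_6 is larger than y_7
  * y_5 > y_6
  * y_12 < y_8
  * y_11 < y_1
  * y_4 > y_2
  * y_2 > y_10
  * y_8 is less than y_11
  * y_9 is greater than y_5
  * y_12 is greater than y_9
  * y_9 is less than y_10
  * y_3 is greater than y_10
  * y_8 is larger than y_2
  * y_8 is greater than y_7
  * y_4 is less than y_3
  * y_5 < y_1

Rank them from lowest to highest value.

y_7 < y_6 < y_5 < y_9 < y_10 < y_2 < y_12 < y_8 < y_11 < y_1 < y_4 < y_3

The consecutive links are each given: y_7 < y_6; y_6 < y_5; y_5 < y_9; y_9 < y_10; y_10 < y_2; y_2 < y_12; y_12 < y_8; y_8 < y_11; y_11 < y_1; y_1 < y_4; y_4 < y_3.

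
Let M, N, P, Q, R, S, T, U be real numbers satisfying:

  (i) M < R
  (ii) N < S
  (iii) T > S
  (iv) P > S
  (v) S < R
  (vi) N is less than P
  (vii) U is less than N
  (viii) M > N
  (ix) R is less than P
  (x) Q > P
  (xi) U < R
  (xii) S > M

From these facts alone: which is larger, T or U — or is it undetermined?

Following the relations from U: U < N < M < S < T.
So T is larger.

T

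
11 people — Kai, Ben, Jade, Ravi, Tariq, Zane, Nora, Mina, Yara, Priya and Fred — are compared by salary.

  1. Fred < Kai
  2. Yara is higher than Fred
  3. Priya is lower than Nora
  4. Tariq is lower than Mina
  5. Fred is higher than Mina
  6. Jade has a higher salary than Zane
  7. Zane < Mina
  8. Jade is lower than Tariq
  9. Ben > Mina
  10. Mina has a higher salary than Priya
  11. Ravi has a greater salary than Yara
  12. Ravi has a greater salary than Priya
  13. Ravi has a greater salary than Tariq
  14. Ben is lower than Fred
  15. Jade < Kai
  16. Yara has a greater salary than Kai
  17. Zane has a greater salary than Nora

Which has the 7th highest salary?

Tariq

The consecutive relations fix a unique order: Priya < Nora < Zane < Jade < Tariq < Mina < Ben < Fred < Kai < Yara < Ravi.
The 7th largest is Tariq.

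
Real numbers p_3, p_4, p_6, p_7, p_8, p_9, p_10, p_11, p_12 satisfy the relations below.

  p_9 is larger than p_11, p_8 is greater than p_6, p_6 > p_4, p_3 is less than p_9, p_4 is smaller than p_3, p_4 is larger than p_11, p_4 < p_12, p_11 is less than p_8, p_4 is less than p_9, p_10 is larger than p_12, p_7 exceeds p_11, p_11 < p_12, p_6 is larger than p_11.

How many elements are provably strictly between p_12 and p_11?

The relations place p_11 below p_12. An element lies strictly between them when it is forced above p_11 and also forced below p_12.
Above p_11: {p_4, p_6, p_3, p_9, p_10, p_7, p_8}. Below p_12: {p_4}.
Intersection: {p_4} — 1.

1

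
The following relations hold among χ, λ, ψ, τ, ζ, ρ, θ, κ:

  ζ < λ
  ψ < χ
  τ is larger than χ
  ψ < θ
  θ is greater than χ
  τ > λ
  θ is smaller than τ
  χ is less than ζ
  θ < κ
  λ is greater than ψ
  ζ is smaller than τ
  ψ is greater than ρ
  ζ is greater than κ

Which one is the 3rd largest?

The consecutive relations fix a unique order: ρ < ψ < χ < θ < κ < ζ < λ < τ.
The 3rd largest is ζ.

ζ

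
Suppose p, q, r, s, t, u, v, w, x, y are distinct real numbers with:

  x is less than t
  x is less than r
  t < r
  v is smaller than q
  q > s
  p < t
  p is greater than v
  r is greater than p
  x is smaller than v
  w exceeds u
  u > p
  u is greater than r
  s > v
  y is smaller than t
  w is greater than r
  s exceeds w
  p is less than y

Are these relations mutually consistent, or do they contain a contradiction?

The single ordering x < v < p < y < t < r < u < w < s < q satisfies every listed relation, so no contradiction arises.

consistent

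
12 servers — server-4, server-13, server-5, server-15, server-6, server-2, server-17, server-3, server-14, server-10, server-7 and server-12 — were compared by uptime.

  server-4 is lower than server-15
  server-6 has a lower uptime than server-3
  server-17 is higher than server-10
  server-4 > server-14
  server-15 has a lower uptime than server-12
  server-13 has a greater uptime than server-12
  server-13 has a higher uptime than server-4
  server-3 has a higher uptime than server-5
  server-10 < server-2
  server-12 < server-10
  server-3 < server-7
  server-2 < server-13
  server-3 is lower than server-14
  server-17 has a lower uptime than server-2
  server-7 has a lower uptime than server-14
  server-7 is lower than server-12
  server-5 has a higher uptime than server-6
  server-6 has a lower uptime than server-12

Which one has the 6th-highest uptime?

server-15

Piecing the relations together gives one ordering: server-6 < server-5 < server-3 < server-7 < server-14 < server-4 < server-15 < server-12 < server-10 < server-17 < server-2 < server-13.
The 6th largest is server-15.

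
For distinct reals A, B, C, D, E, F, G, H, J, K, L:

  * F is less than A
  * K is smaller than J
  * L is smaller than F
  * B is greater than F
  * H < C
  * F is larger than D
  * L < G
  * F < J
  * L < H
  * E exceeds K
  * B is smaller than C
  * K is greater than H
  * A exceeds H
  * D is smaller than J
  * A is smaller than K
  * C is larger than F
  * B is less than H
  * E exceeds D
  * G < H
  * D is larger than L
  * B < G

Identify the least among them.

D is not least since L < D; F is not least since L < F; B is not least since F < B; G is not least since B < G; H is not least since L < H; C is not least since H < C; A is not least since H < A; K is not least since H < K; E is not least since K < E; J is not least since F < J.
Only L has nothing below it, so L is the least.

L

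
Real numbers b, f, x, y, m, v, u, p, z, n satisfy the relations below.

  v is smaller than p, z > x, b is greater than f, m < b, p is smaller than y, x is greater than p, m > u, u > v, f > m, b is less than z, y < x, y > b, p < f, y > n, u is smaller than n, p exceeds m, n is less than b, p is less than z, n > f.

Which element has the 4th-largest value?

Chaining the given pairs: v < u < m < p < f < n < b < y < x < z.
Counting 4 from the largest end gives b.

b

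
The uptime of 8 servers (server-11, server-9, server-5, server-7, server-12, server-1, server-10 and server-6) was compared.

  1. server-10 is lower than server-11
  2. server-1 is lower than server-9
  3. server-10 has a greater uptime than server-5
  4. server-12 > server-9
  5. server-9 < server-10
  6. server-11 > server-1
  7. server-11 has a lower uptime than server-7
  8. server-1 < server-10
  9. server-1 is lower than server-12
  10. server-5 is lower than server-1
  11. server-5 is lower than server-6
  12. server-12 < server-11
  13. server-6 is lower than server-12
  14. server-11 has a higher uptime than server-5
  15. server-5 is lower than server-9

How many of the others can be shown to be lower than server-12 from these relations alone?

From server-12 the given relations immediately reach server-6, server-1, server-9.
From those, server-5 — 4 in total.
No other element is forced below server-12 by the given relations, so the count is 4.

4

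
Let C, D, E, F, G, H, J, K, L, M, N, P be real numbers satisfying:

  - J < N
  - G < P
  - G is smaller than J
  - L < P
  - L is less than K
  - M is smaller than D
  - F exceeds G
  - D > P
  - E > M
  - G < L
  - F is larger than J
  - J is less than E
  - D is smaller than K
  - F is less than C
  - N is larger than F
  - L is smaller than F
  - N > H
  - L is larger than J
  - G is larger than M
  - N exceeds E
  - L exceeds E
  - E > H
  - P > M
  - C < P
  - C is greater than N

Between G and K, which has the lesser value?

G

G < J < L < F < N < C < P < D < K, by transitivity through J, L, F, N, C, P, D.
So G < K; G is the smaller of the two.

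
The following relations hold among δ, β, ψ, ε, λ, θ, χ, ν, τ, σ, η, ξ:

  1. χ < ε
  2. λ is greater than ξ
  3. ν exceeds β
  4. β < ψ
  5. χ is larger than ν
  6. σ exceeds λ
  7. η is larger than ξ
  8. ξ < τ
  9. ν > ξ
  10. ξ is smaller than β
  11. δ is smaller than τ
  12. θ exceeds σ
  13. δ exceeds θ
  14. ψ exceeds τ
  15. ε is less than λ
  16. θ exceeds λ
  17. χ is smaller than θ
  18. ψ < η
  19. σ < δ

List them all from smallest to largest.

ξ < β < ν < χ < ε < λ < σ < θ < δ < τ < ψ < η

The consecutive links are each given: ξ < β; β < ν; ν < χ; χ < ε; ε < λ; λ < σ; σ < θ; θ < δ; δ < τ; τ < ψ; ψ < η.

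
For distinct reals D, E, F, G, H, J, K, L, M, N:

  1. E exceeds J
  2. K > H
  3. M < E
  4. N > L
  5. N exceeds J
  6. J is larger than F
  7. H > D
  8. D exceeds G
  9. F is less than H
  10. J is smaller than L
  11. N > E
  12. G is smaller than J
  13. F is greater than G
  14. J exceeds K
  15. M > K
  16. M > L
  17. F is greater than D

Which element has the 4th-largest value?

The consecutive relations fix a unique order: G < D < F < H < K < J < L < M < E < N.
The 4th largest is L.

L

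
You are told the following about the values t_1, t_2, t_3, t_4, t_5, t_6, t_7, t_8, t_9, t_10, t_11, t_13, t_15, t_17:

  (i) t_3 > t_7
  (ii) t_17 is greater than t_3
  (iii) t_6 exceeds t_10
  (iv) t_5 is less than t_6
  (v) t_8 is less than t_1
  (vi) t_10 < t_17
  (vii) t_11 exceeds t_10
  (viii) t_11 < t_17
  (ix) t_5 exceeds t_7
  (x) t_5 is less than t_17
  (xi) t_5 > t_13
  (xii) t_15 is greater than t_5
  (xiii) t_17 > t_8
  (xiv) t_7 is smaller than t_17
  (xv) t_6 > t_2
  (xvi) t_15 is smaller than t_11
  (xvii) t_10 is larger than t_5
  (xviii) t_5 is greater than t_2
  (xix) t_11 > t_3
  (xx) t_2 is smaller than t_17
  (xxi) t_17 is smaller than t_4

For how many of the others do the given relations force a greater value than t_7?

8

From t_7 the given relations immediately reach t_3, t_5, t_17.
From those, t_10, t_15, t_11, t_6, t_4 — 8 in total.
Nothing else is reachable above t_7; 8 in all.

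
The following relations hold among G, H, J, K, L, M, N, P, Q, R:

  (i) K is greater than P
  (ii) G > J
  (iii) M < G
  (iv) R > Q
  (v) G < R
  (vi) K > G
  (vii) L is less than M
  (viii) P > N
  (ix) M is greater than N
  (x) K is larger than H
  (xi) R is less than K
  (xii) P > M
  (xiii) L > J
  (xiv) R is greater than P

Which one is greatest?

K

Chaining downward from K: directly below it, H, G, P, R; then J, N, Q, M; then L.
That covers every other element, and nothing is given above K, so K is the greatest.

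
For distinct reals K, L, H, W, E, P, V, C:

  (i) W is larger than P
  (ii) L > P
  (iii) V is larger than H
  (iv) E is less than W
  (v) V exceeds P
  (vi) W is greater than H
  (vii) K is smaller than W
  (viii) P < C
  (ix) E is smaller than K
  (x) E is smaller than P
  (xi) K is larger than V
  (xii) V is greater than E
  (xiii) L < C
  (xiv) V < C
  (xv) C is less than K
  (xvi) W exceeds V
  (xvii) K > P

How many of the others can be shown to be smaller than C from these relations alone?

5

Directly below C: P, L, V.
One step further: E, H (5 so far).
No other element is forced below C by the given relations, so the count is 5.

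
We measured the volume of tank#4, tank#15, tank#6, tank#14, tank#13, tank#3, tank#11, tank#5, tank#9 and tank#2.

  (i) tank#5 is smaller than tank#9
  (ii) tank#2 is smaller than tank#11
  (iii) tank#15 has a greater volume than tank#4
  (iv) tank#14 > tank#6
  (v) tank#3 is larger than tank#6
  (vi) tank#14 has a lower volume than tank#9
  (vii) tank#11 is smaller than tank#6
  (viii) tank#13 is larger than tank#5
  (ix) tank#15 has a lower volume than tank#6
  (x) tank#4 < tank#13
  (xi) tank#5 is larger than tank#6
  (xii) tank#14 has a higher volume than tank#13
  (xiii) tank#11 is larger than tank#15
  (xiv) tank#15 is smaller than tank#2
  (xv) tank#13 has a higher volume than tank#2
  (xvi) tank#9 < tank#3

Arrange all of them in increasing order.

Each adjacent pair is fixed by a given relation: tank#4 < tank#15; tank#15 < tank#2; tank#2 < tank#11; tank#11 < tank#6; tank#6 < tank#5; tank#5 < tank#13; tank#13 < tank#14; tank#14 < tank#9; tank#9 < tank#3. Chaining them end to end gives the full order.

tank#4 < tank#15 < tank#2 < tank#11 < tank#6 < tank#5 < tank#13 < tank#14 < tank#9 < tank#3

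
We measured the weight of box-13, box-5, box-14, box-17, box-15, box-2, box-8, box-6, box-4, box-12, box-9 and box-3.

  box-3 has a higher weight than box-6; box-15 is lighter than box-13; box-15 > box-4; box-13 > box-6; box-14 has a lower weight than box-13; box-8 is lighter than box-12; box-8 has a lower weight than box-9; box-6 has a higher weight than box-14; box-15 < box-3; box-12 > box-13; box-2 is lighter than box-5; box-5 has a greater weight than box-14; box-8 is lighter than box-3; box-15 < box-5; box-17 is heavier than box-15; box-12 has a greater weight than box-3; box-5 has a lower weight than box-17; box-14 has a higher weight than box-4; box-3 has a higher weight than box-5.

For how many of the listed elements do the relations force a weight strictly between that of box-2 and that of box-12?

2

Chaining upward from box-2 reaches: box-5, box-3, box-17.
Chaining downward from box-12 reaches: box-4, box-8, box-14, box-6, box-15, box-5, box-13, box-3.
Strictly between box-2 and box-12 are those in both lists: box-5, box-3 — 2 elements.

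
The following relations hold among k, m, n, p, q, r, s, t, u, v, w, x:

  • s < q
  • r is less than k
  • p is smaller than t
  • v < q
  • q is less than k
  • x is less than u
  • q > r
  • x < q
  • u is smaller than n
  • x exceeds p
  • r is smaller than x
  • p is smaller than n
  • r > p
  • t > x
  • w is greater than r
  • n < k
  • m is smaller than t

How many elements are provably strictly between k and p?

5

The relations place p below k. An element lies strictly between them when it is forced above p and also forced below k.
Above p: {r, x, q, w, u, t, n}. Below k: {r, v, s, x, q, u, n}.
Intersection: {r, x, q, u, n} — 5.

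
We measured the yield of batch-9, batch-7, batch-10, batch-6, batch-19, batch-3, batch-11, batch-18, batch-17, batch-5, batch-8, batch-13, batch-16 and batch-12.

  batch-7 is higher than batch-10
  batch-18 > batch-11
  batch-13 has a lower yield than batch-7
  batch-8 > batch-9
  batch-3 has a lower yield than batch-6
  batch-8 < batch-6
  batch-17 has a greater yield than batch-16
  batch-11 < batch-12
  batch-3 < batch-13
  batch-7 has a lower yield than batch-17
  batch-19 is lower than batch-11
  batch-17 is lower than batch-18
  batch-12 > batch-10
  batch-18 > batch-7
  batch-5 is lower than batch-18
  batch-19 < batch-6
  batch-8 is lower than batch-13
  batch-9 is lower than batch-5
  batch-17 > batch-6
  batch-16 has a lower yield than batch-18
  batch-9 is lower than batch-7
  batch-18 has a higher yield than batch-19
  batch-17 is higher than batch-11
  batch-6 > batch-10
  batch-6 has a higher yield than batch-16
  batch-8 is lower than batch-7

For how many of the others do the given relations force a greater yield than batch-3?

5

From batch-3 the given relations immediately reach batch-13, batch-6.
From those, batch-7, batch-17 — 4 in total.
From those, batch-18 — 5 in total.
Nothing else is reachable above batch-3; 5 in all.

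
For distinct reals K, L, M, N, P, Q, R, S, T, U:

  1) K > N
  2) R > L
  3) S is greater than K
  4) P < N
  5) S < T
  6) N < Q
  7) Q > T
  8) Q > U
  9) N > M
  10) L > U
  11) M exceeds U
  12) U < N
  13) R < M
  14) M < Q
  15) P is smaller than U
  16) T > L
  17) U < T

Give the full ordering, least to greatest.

Nothing is placed below P, so it is least; from there P < U; U < L; L < R; R < M; M < N; N < K; K < S; S < T; T < Q, each given directly.

P < U < L < R < M < N < K < S < T < Q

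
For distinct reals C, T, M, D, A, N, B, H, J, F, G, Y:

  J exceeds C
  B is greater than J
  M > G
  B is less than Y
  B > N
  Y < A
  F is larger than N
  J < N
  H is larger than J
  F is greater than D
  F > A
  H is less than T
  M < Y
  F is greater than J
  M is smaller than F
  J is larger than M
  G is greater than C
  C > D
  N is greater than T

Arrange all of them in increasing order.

The consecutive links are each given: D < C; C < G; G < M; M < J; J < H; H < T; T < N; N < B; B < Y; Y < A; A < F.

D < C < G < M < J < H < T < N < B < Y < A < F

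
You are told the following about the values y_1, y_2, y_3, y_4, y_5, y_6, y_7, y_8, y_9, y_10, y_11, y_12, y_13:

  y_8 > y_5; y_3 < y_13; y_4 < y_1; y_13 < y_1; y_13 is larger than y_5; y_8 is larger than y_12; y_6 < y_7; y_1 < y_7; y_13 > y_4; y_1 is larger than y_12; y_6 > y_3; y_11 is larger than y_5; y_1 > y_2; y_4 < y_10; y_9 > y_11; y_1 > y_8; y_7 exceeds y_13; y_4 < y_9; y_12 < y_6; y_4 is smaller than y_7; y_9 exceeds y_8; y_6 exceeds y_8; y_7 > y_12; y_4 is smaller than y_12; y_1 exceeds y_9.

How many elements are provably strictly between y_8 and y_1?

Chaining upward from y_8 reaches: y_6, y_9, y_7.
Chaining downward from y_1 reaches: y_4, y_5, y_3, y_2, y_12, y_13, y_11, y_9.
Strictly between y_8 and y_1 are those in both lists: y_9 — 1 element.

1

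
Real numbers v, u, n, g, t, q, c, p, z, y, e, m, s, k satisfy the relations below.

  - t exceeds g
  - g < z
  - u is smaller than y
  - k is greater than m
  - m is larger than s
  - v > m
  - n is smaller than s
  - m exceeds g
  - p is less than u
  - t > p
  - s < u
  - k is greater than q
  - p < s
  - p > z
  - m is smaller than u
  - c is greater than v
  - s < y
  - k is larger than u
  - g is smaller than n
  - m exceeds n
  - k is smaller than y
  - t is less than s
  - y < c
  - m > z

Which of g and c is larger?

Link the given pairs in sequence: g < z; z < p; p < t; t < s; s < m; m < u; u < k; k < y; y < c.
Together: g < z < p < t < s < m < u < k < y < c.
So g < c; c is the larger of the two.

c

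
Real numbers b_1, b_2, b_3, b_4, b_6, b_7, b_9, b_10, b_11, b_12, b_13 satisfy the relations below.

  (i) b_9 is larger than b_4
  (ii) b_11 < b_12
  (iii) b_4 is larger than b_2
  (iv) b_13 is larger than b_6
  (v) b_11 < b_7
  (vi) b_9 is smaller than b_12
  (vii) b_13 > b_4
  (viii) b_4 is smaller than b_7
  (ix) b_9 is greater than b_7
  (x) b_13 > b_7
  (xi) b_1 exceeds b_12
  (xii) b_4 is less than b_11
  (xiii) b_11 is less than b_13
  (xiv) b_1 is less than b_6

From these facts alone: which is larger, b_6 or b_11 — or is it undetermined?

b_6

b_11 < b_7 < b_9 < b_12 < b_1 < b_6, by transitivity through b_7, b_9, b_12, b_1.
So b_6 is larger.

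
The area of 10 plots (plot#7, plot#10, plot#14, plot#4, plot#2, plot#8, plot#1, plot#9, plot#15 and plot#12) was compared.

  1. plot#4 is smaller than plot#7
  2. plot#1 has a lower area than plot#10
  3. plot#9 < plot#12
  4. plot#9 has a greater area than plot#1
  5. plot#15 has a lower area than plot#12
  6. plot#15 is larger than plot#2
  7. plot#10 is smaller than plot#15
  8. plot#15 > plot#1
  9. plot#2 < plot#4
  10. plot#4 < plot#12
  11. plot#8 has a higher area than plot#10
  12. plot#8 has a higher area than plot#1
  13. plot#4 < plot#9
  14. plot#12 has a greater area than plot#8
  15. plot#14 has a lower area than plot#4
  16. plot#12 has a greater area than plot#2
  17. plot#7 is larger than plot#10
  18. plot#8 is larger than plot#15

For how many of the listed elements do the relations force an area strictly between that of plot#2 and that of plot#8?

The relations place plot#2 below plot#8. An element lies strictly between them when it is forced above plot#2 and also forced below plot#8.
Above plot#2: {plot#4, plot#15, plot#7, plot#9, plot#12}. Below plot#8: {plot#1, plot#10, plot#15}.
Intersection: {plot#15} — 1.

1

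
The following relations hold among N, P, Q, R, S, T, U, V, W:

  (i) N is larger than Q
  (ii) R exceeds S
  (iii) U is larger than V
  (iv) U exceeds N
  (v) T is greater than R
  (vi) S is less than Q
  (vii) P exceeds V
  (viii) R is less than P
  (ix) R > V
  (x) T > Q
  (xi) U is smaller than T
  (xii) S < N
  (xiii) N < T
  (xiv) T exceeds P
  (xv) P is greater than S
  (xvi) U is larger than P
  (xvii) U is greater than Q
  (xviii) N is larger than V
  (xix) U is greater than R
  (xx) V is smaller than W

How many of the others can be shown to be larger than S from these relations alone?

6

The elements the relations force above S are R, P, Q, N, U, T — no chain reaches any other.
That is 6.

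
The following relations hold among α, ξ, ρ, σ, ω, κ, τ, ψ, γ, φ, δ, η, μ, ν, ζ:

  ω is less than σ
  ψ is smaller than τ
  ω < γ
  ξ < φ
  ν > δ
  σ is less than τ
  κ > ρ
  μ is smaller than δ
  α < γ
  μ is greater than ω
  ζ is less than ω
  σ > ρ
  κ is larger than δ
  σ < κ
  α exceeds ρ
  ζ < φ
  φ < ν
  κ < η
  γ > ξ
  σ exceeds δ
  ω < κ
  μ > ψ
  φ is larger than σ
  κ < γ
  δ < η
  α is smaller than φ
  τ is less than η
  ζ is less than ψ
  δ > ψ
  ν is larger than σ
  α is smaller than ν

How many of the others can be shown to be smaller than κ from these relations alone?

7

The elements the relations force below κ are ζ, ρ, ω, ψ, μ, δ, σ — no chain reaches any other.
That is 7.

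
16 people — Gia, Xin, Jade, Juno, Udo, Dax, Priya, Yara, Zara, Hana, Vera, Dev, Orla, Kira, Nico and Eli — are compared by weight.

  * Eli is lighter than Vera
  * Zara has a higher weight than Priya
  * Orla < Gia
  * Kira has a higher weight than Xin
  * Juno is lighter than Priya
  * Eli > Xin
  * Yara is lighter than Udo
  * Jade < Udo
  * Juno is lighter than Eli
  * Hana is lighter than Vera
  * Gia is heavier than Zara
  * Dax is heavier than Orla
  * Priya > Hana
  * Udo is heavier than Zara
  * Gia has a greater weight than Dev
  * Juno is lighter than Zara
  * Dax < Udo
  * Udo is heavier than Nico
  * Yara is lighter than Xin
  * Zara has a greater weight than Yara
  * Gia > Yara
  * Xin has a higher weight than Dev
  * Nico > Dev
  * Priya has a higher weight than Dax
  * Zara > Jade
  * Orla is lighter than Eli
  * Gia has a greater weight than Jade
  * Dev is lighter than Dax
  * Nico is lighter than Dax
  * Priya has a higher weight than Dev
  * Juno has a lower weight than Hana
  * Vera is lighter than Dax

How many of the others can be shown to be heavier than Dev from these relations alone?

10

Directly above Dev: Nico, Xin, Dax, Priya, Gia.
One step further: Kira, Eli, Zara, Udo (9 so far).
One step further: Vera (10 so far).
No other element is forced above Dev by the given relations, so the count is 10.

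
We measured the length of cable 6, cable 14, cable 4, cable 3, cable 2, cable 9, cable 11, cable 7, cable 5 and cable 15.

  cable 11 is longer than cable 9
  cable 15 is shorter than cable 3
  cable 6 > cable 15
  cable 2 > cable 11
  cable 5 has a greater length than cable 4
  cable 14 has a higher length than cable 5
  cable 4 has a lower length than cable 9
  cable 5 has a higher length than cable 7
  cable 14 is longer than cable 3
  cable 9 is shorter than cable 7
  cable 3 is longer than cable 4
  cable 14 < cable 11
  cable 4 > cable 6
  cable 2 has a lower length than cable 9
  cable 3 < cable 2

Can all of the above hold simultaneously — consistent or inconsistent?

Chaining the given relations yields cable 2 < cable 9 < cable 7 < cable 5 < cable 14 < cable 11, so cable 2 < cable 11. But one relation states cable 11 < cable 2. These cannot both hold.

inconsistent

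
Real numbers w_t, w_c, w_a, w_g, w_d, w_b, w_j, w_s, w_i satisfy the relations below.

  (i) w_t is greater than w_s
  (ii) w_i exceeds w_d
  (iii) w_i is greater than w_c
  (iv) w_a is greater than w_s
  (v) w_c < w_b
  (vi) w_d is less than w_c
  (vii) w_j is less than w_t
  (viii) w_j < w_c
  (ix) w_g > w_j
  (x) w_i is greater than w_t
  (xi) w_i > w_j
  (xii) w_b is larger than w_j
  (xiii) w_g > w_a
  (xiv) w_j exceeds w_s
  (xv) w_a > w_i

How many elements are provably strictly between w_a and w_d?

2

Chaining upward from w_d reaches: w_c, w_b, w_i, w_g.
Chaining downward from w_a reaches: w_s, w_j, w_t, w_c, w_i.
Strictly between w_d and w_a are those in both lists: w_c, w_i — 2 elements.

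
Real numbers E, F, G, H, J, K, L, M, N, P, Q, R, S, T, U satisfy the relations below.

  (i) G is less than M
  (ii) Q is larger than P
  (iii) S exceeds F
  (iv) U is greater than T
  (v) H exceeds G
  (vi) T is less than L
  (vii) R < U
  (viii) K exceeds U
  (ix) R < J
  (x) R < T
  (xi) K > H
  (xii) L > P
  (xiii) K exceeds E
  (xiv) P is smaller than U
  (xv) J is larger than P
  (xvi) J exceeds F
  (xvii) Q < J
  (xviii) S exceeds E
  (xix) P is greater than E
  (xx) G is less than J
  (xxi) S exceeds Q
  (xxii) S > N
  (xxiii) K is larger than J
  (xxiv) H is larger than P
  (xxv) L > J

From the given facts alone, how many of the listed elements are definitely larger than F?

Directly above F: S, J.
One step further: K, L (4 so far).
No other element is forced above F by the given relations, so the count is 4.

4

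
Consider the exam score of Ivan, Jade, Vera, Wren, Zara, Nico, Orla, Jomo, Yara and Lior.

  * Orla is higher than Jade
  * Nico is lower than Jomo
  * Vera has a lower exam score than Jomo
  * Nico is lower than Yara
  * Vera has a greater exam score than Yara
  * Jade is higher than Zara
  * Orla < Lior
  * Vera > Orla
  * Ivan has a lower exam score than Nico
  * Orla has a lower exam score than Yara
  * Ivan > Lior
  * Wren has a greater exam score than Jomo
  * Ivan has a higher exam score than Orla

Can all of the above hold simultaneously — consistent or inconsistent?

The single ordering Zara < Jade < Orla < Lior < Ivan < Nico < Yara < Vera < Jomo < Wren satisfies every listed relation, so no contradiction arises.

consistent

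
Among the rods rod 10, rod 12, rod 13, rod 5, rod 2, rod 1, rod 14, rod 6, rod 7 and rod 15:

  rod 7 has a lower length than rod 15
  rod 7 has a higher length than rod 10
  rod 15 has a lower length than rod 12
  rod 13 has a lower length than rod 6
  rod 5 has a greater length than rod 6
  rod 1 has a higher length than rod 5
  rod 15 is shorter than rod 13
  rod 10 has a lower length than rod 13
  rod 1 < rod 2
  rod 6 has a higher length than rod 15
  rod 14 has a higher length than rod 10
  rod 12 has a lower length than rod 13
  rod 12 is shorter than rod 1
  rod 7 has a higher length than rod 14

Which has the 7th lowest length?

Chaining the given pairs: rod 10 < rod 14 < rod 7 < rod 15 < rod 12 < rod 13 < rod 6 < rod 5 < rod 1 < rod 2.
The 7th smallest is rod 6.

rod 6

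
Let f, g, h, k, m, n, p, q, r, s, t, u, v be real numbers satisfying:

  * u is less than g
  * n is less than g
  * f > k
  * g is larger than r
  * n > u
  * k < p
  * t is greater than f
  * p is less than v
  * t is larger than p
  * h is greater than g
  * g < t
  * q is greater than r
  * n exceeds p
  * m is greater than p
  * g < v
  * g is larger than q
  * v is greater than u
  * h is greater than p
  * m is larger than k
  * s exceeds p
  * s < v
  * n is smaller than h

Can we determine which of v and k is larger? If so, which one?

v

Following the relations from k: k < p < n < g < v.
So v is larger.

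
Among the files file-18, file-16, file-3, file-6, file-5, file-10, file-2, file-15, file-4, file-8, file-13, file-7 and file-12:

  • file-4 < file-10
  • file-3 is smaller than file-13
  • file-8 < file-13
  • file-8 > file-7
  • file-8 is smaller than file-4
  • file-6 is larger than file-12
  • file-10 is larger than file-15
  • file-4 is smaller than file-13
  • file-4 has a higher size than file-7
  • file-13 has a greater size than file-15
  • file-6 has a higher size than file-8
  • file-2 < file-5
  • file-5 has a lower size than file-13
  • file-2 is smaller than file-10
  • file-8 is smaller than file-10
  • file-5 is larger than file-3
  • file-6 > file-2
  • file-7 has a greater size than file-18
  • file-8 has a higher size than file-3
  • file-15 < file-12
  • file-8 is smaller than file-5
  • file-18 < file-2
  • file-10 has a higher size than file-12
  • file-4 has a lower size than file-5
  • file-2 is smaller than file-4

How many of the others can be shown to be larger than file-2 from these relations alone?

5

From file-2 the given relations immediately reach file-4, file-5, file-10, file-6.
From those, file-13 — 5 in total.
No other element is forced above file-2 by the given relations, so the count is 5.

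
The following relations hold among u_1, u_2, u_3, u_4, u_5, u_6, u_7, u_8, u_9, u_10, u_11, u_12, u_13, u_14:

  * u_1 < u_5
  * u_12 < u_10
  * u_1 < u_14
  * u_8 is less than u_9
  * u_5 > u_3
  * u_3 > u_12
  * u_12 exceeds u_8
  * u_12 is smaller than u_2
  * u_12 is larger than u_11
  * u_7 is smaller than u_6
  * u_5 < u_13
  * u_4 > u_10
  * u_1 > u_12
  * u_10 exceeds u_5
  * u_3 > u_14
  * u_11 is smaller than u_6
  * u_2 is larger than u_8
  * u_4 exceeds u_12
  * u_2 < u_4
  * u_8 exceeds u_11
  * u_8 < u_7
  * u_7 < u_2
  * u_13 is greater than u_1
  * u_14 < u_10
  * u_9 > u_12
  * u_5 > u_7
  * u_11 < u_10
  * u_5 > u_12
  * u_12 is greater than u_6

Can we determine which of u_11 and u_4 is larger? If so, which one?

The relevant relations are u_11 < u_8; u_8 < u_7; u_7 < u_6; u_6 < u_12; u_12 < u_1; u_1 < u_14; u_14 < u_3; u_3 < u_5; u_5 < u_10; u_10 < u_4.
Together: u_11 < u_8 < u_7 < u_6 < u_12 < u_1 < u_14 < u_3 < u_5 < u_10 < u_4.
So u_4 is larger.

u_4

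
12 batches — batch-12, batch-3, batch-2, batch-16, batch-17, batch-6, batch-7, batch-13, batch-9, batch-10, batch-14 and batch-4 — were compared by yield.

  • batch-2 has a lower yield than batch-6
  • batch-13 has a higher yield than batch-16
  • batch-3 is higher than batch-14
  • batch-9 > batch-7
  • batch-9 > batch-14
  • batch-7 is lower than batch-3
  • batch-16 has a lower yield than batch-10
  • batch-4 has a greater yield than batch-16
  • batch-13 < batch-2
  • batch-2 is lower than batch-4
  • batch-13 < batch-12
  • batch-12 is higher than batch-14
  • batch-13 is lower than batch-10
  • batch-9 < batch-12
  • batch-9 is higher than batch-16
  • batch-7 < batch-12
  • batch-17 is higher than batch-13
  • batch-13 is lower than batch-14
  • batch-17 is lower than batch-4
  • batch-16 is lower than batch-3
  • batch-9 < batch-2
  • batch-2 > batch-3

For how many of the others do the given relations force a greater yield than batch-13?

9

Directly above batch-13: batch-14, batch-17, batch-2, batch-12, batch-10.
One step further: batch-3, batch-9, batch-4, batch-6 (9 so far).
No other element is forced above batch-13 by the given relations, so the count is 9.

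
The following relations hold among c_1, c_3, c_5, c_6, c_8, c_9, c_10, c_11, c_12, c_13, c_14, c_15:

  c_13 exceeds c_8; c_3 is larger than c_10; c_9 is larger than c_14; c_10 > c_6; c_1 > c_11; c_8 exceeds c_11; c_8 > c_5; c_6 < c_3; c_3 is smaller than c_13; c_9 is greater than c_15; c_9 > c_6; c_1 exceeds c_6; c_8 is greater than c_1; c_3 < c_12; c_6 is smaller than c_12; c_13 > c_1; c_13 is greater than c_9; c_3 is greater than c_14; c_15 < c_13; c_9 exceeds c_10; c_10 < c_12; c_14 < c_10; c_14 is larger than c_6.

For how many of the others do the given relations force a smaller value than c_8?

From c_8 the given relations immediately reach c_11, c_5, c_1.
From those, c_6 — 4 in total.
Nothing else is reachable below c_8; 4 in all.

4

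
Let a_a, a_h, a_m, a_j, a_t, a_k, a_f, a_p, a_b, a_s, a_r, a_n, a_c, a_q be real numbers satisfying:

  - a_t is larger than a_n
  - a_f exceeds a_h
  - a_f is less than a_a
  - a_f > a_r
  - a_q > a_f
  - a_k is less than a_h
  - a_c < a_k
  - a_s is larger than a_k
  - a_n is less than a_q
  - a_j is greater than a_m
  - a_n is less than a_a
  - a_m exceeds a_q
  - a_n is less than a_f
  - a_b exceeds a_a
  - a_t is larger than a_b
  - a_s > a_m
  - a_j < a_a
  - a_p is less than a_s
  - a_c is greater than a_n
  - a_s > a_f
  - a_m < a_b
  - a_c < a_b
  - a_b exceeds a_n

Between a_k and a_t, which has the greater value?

a_t

Following the relations from a_k: a_k < a_h < a_f < a_q < a_m < a_j < a_a < a_b < a_t.
So a_k < a_t; a_t is the larger of the two.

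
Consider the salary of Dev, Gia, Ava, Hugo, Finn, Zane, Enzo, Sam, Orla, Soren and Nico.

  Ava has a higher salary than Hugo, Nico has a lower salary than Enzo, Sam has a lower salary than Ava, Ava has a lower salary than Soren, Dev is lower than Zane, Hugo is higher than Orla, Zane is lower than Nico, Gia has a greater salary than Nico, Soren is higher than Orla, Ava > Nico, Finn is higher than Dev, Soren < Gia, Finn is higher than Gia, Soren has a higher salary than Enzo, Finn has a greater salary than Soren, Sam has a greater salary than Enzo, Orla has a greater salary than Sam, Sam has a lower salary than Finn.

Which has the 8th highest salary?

The consecutive relations fix a unique order: Dev < Zane < Nico < Enzo < Sam < Orla < Hugo < Ava < Soren < Gia < Finn.
The 8th largest is Enzo.

Enzo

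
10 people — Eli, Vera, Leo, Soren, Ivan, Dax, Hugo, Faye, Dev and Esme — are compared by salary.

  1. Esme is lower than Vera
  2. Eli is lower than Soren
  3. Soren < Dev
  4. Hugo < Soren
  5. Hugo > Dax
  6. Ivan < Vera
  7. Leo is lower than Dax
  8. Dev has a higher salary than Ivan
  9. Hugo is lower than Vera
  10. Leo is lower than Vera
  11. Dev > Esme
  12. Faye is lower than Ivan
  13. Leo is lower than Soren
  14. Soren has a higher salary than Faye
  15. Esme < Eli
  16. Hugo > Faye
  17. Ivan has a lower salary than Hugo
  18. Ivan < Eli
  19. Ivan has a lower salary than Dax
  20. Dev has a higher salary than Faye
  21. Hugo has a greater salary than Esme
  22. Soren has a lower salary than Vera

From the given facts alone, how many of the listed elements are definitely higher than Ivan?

Directly above Ivan: Eli, Dax, Hugo, Vera, Dev.
One step further: Soren (6 so far).
Nothing else is reachable above Ivan; 6 in all.

6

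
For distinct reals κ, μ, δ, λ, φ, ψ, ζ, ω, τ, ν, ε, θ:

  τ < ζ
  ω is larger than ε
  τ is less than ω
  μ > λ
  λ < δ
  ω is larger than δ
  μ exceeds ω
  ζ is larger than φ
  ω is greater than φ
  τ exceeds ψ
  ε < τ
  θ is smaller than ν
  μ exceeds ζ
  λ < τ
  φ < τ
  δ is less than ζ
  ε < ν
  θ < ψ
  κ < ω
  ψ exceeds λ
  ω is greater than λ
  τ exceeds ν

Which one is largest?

λ is not greatest since λ < δ; κ is not greatest since κ < ω; δ is not greatest since δ < ζ; θ is not greatest since θ < ν; ε is not greatest since ε < ω; φ is not greatest since φ < ζ; ψ is not greatest since ψ < τ; ν is not greatest since ν < τ; τ is not greatest since τ < ω; ω is not greatest since ω < μ; ζ is not greatest since ζ < μ.
Only μ has nothing above it, so μ is the largest.

μ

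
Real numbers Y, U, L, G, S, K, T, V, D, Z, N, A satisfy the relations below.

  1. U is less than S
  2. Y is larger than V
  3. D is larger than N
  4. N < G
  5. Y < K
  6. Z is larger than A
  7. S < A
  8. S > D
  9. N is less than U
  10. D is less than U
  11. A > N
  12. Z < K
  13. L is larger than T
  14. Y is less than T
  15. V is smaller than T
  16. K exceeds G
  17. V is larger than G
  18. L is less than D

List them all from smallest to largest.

The consecutive links are each given: N < G; G < V; V < Y; Y < T; T < L; L < D; D < U; U < S; S < A; A < Z; Z < K.

N < G < V < Y < T < L < D < U < S < A < Z < K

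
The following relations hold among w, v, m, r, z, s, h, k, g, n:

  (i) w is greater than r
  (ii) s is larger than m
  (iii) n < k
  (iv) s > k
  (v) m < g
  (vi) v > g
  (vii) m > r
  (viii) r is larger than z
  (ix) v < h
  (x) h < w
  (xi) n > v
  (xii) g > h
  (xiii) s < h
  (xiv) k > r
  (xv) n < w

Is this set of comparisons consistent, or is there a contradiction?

Chaining the given relations yields g < v < n < k < s < h, so g < h. But one relation states h < g. These cannot both hold.

inconsistent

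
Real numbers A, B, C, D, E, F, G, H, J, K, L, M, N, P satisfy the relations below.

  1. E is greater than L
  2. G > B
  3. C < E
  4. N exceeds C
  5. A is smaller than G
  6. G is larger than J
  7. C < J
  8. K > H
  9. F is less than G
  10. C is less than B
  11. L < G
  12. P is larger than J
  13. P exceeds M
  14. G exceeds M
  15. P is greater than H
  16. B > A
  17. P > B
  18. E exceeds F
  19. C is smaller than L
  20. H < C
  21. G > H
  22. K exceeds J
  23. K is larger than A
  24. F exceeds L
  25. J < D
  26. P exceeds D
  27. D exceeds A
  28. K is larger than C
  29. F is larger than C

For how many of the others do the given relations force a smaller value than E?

The elements the relations force below E are H, C, L, F — no chain reaches any other.
That is 4.

4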